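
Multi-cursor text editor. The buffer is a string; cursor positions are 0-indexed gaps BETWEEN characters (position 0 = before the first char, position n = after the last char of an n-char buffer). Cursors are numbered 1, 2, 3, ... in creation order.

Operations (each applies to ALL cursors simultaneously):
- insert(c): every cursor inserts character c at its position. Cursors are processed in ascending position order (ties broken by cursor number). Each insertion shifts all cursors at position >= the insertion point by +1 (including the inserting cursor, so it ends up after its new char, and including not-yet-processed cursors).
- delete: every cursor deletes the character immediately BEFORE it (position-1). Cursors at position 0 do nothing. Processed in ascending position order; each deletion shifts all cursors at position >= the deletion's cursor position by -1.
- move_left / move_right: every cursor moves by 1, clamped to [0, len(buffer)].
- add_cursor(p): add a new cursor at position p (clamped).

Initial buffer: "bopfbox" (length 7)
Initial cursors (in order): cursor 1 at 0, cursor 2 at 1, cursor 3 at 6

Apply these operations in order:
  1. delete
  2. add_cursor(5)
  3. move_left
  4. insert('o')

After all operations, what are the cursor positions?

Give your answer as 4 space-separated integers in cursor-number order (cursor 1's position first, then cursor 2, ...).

Answer: 2 2 6 8

Derivation:
After op 1 (delete): buffer="opfbx" (len 5), cursors c1@0 c2@0 c3@4, authorship .....
After op 2 (add_cursor(5)): buffer="opfbx" (len 5), cursors c1@0 c2@0 c3@4 c4@5, authorship .....
After op 3 (move_left): buffer="opfbx" (len 5), cursors c1@0 c2@0 c3@3 c4@4, authorship .....
After op 4 (insert('o')): buffer="ooopfobox" (len 9), cursors c1@2 c2@2 c3@6 c4@8, authorship 12...3.4.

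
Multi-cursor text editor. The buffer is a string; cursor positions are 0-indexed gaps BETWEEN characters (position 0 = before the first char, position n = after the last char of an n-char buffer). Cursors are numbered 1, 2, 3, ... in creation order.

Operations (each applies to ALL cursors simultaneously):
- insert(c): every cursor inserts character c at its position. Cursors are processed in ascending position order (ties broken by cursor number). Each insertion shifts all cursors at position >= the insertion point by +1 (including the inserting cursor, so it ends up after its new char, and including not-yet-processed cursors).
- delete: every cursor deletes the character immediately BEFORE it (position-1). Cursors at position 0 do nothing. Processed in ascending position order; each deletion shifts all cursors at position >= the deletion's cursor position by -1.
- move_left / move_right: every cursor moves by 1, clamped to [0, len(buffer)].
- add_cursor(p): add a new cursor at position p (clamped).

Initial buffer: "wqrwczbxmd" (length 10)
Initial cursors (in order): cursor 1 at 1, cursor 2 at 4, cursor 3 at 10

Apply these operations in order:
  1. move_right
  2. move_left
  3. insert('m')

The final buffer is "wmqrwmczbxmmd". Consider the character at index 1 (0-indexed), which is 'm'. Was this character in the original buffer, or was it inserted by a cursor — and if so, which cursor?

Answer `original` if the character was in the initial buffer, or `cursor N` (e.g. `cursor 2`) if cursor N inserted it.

Answer: cursor 1

Derivation:
After op 1 (move_right): buffer="wqrwczbxmd" (len 10), cursors c1@2 c2@5 c3@10, authorship ..........
After op 2 (move_left): buffer="wqrwczbxmd" (len 10), cursors c1@1 c2@4 c3@9, authorship ..........
After op 3 (insert('m')): buffer="wmqrwmczbxmmd" (len 13), cursors c1@2 c2@6 c3@12, authorship .1...2.....3.
Authorship (.=original, N=cursor N): . 1 . . . 2 . . . . . 3 .
Index 1: author = 1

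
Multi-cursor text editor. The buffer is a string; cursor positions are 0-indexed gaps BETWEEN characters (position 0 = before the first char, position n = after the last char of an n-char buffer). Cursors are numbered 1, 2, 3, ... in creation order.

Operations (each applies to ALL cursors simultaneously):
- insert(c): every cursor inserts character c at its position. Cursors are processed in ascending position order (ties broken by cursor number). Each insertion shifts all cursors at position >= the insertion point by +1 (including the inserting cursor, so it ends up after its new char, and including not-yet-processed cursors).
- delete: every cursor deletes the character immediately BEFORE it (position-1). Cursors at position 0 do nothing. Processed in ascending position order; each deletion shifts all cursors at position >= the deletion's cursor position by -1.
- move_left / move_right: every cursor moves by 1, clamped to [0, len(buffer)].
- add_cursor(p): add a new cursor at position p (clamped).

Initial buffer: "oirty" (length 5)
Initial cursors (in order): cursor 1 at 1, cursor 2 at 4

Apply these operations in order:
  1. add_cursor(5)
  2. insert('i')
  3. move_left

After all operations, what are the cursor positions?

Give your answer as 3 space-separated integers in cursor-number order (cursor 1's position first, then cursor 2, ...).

After op 1 (add_cursor(5)): buffer="oirty" (len 5), cursors c1@1 c2@4 c3@5, authorship .....
After op 2 (insert('i')): buffer="oiirtiyi" (len 8), cursors c1@2 c2@6 c3@8, authorship .1...2.3
After op 3 (move_left): buffer="oiirtiyi" (len 8), cursors c1@1 c2@5 c3@7, authorship .1...2.3

Answer: 1 5 7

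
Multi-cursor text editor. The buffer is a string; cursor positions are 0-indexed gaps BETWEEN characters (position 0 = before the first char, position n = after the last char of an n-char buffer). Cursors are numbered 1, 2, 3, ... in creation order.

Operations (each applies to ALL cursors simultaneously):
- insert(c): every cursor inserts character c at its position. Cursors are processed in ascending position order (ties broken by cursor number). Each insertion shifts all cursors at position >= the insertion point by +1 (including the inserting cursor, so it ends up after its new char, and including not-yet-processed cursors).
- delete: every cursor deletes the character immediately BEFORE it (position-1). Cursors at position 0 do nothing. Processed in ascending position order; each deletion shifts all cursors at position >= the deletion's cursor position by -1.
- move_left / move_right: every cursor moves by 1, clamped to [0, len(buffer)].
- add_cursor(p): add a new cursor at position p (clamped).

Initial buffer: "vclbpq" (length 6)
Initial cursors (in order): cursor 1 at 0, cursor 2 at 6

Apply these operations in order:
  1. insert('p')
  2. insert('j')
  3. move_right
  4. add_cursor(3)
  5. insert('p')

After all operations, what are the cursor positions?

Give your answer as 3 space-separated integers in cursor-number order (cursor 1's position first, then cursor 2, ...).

After op 1 (insert('p')): buffer="pvclbpqp" (len 8), cursors c1@1 c2@8, authorship 1......2
After op 2 (insert('j')): buffer="pjvclbpqpj" (len 10), cursors c1@2 c2@10, authorship 11......22
After op 3 (move_right): buffer="pjvclbpqpj" (len 10), cursors c1@3 c2@10, authorship 11......22
After op 4 (add_cursor(3)): buffer="pjvclbpqpj" (len 10), cursors c1@3 c3@3 c2@10, authorship 11......22
After op 5 (insert('p')): buffer="pjvppclbpqpjp" (len 13), cursors c1@5 c3@5 c2@13, authorship 11.13.....222

Answer: 5 13 5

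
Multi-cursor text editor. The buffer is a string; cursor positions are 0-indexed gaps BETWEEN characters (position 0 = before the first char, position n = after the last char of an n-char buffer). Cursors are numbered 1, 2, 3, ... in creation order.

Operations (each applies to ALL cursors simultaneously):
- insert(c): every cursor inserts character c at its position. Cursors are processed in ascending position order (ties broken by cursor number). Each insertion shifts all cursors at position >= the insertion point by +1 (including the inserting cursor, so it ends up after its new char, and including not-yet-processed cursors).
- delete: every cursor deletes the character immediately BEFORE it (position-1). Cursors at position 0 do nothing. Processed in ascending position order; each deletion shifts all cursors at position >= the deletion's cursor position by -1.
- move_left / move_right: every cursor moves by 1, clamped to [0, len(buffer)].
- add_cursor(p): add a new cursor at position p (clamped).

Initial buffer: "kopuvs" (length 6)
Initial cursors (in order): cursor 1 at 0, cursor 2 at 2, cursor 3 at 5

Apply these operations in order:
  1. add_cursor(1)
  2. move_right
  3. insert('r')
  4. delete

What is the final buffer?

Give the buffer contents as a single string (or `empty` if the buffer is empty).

After op 1 (add_cursor(1)): buffer="kopuvs" (len 6), cursors c1@0 c4@1 c2@2 c3@5, authorship ......
After op 2 (move_right): buffer="kopuvs" (len 6), cursors c1@1 c4@2 c2@3 c3@6, authorship ......
After op 3 (insert('r')): buffer="krorpruvsr" (len 10), cursors c1@2 c4@4 c2@6 c3@10, authorship .1.4.2...3
After op 4 (delete): buffer="kopuvs" (len 6), cursors c1@1 c4@2 c2@3 c3@6, authorship ......

Answer: kopuvs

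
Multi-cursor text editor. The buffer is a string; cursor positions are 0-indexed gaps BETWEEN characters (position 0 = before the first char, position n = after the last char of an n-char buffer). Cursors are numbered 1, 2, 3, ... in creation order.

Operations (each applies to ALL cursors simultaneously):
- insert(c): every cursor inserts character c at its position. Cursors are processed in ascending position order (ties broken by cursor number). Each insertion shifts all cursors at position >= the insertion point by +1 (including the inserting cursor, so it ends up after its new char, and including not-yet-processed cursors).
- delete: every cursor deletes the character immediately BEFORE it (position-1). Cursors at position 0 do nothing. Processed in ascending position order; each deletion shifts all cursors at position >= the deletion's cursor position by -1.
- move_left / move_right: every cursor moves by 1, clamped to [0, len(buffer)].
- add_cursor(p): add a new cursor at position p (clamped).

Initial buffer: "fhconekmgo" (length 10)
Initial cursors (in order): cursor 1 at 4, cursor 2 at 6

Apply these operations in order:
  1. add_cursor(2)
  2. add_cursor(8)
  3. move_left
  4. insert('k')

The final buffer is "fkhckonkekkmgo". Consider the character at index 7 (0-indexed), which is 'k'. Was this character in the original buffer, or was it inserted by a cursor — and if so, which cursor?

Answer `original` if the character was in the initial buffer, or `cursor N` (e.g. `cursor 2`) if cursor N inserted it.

Answer: cursor 2

Derivation:
After op 1 (add_cursor(2)): buffer="fhconekmgo" (len 10), cursors c3@2 c1@4 c2@6, authorship ..........
After op 2 (add_cursor(8)): buffer="fhconekmgo" (len 10), cursors c3@2 c1@4 c2@6 c4@8, authorship ..........
After op 3 (move_left): buffer="fhconekmgo" (len 10), cursors c3@1 c1@3 c2@5 c4@7, authorship ..........
After op 4 (insert('k')): buffer="fkhckonkekkmgo" (len 14), cursors c3@2 c1@5 c2@8 c4@11, authorship .3..1..2..4...
Authorship (.=original, N=cursor N): . 3 . . 1 . . 2 . . 4 . . .
Index 7: author = 2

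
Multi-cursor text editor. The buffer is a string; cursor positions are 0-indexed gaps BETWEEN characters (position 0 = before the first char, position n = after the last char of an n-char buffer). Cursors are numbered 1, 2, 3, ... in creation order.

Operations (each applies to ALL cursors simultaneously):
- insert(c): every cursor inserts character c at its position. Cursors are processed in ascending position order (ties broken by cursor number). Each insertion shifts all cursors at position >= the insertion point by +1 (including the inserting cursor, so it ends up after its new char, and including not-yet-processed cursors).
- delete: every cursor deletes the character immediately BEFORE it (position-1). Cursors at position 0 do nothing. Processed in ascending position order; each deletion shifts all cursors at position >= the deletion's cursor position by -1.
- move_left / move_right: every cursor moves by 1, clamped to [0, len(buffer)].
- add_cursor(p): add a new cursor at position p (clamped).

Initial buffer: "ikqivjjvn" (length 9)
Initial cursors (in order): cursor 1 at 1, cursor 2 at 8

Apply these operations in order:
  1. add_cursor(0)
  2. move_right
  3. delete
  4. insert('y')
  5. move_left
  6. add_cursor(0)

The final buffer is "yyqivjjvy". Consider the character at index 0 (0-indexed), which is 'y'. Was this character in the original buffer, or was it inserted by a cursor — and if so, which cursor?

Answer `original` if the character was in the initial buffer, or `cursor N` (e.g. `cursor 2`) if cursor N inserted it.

After op 1 (add_cursor(0)): buffer="ikqivjjvn" (len 9), cursors c3@0 c1@1 c2@8, authorship .........
After op 2 (move_right): buffer="ikqivjjvn" (len 9), cursors c3@1 c1@2 c2@9, authorship .........
After op 3 (delete): buffer="qivjjv" (len 6), cursors c1@0 c3@0 c2@6, authorship ......
After op 4 (insert('y')): buffer="yyqivjjvy" (len 9), cursors c1@2 c3@2 c2@9, authorship 13......2
After op 5 (move_left): buffer="yyqivjjvy" (len 9), cursors c1@1 c3@1 c2@8, authorship 13......2
After op 6 (add_cursor(0)): buffer="yyqivjjvy" (len 9), cursors c4@0 c1@1 c3@1 c2@8, authorship 13......2
Authorship (.=original, N=cursor N): 1 3 . . . . . . 2
Index 0: author = 1

Answer: cursor 1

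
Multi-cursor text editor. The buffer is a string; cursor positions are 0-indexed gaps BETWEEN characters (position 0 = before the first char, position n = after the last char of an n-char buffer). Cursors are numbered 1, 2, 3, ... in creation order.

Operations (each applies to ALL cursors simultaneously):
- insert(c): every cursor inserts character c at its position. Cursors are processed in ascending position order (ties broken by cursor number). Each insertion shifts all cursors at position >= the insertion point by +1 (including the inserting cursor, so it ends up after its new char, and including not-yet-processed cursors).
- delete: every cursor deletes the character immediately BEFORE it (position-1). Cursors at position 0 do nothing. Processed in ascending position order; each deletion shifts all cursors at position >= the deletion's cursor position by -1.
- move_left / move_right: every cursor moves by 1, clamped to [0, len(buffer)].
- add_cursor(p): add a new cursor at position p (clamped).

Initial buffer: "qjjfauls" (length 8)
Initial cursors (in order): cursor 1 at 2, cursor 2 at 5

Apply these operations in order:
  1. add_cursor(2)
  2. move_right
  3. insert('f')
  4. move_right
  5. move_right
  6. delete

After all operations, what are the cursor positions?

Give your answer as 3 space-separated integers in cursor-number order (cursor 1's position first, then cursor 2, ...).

Answer: 5 8 5

Derivation:
After op 1 (add_cursor(2)): buffer="qjjfauls" (len 8), cursors c1@2 c3@2 c2@5, authorship ........
After op 2 (move_right): buffer="qjjfauls" (len 8), cursors c1@3 c3@3 c2@6, authorship ........
After op 3 (insert('f')): buffer="qjjfffaufls" (len 11), cursors c1@5 c3@5 c2@9, authorship ...13...2..
After op 4 (move_right): buffer="qjjfffaufls" (len 11), cursors c1@6 c3@6 c2@10, authorship ...13...2..
After op 5 (move_right): buffer="qjjfffaufls" (len 11), cursors c1@7 c3@7 c2@11, authorship ...13...2..
After op 6 (delete): buffer="qjjffufl" (len 8), cursors c1@5 c3@5 c2@8, authorship ...13.2.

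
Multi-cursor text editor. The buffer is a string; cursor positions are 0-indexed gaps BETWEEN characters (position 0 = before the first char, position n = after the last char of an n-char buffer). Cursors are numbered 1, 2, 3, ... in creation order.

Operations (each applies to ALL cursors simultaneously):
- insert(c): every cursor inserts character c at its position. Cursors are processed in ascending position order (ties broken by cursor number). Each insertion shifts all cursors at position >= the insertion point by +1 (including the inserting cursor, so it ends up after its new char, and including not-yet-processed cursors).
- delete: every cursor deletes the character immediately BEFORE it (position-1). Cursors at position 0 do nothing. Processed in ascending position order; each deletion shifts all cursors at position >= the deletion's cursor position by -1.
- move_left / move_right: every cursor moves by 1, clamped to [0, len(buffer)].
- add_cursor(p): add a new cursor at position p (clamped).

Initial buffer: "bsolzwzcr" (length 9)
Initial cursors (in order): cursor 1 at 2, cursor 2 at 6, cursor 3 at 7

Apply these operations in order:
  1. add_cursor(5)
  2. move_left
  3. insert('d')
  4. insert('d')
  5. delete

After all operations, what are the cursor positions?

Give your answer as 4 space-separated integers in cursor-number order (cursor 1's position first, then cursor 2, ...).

Answer: 2 8 10 6

Derivation:
After op 1 (add_cursor(5)): buffer="bsolzwzcr" (len 9), cursors c1@2 c4@5 c2@6 c3@7, authorship .........
After op 2 (move_left): buffer="bsolzwzcr" (len 9), cursors c1@1 c4@4 c2@5 c3@6, authorship .........
After op 3 (insert('d')): buffer="bdsoldzdwdzcr" (len 13), cursors c1@2 c4@6 c2@8 c3@10, authorship .1...4.2.3...
After op 4 (insert('d')): buffer="bddsolddzddwddzcr" (len 17), cursors c1@3 c4@8 c2@11 c3@14, authorship .11...44.22.33...
After op 5 (delete): buffer="bdsoldzdwdzcr" (len 13), cursors c1@2 c4@6 c2@8 c3@10, authorship .1...4.2.3...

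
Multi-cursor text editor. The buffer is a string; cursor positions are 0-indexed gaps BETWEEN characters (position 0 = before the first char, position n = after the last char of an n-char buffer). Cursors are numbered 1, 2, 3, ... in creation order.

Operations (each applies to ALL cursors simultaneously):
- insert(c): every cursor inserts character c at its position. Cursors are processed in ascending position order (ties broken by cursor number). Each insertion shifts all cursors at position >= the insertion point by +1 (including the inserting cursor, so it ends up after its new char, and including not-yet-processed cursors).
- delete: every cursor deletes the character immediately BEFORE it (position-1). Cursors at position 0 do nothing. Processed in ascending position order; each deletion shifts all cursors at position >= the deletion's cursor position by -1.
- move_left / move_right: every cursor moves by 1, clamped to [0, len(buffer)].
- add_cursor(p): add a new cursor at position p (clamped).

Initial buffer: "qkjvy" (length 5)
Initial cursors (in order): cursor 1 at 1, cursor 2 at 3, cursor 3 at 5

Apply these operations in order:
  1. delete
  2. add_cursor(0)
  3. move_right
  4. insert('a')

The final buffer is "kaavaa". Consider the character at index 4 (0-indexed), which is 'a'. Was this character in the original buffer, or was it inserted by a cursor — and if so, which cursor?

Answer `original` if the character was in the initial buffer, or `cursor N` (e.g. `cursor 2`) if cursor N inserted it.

After op 1 (delete): buffer="kv" (len 2), cursors c1@0 c2@1 c3@2, authorship ..
After op 2 (add_cursor(0)): buffer="kv" (len 2), cursors c1@0 c4@0 c2@1 c3@2, authorship ..
After op 3 (move_right): buffer="kv" (len 2), cursors c1@1 c4@1 c2@2 c3@2, authorship ..
After op 4 (insert('a')): buffer="kaavaa" (len 6), cursors c1@3 c4@3 c2@6 c3@6, authorship .14.23
Authorship (.=original, N=cursor N): . 1 4 . 2 3
Index 4: author = 2

Answer: cursor 2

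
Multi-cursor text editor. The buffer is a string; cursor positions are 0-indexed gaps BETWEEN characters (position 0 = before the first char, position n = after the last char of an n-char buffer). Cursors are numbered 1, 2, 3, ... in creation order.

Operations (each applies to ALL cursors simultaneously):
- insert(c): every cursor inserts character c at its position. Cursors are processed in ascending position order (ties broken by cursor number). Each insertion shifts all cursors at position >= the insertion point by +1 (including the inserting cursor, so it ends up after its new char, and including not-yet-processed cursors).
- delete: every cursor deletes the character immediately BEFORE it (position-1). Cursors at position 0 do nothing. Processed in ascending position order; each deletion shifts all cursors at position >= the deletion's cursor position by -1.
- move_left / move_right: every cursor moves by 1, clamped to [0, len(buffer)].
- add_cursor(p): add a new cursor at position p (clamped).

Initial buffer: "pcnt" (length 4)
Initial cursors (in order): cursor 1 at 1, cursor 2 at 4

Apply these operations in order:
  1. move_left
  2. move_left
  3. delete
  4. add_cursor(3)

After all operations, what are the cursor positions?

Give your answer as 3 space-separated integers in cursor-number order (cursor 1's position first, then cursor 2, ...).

Answer: 0 1 3

Derivation:
After op 1 (move_left): buffer="pcnt" (len 4), cursors c1@0 c2@3, authorship ....
After op 2 (move_left): buffer="pcnt" (len 4), cursors c1@0 c2@2, authorship ....
After op 3 (delete): buffer="pnt" (len 3), cursors c1@0 c2@1, authorship ...
After op 4 (add_cursor(3)): buffer="pnt" (len 3), cursors c1@0 c2@1 c3@3, authorship ...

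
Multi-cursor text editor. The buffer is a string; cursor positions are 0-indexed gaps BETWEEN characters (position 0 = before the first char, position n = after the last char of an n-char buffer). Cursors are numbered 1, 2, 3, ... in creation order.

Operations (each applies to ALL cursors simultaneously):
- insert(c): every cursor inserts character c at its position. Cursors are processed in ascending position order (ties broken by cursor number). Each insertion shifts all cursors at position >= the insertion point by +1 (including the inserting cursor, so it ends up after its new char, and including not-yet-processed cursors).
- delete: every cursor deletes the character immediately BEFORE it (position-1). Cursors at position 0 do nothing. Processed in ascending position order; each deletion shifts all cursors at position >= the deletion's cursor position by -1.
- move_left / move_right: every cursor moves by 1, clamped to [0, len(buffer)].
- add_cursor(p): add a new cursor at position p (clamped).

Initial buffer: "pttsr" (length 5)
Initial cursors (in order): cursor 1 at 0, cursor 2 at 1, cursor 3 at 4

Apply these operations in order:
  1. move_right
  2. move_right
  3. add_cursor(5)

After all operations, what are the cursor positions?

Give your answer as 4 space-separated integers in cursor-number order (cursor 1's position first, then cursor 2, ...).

After op 1 (move_right): buffer="pttsr" (len 5), cursors c1@1 c2@2 c3@5, authorship .....
After op 2 (move_right): buffer="pttsr" (len 5), cursors c1@2 c2@3 c3@5, authorship .....
After op 3 (add_cursor(5)): buffer="pttsr" (len 5), cursors c1@2 c2@3 c3@5 c4@5, authorship .....

Answer: 2 3 5 5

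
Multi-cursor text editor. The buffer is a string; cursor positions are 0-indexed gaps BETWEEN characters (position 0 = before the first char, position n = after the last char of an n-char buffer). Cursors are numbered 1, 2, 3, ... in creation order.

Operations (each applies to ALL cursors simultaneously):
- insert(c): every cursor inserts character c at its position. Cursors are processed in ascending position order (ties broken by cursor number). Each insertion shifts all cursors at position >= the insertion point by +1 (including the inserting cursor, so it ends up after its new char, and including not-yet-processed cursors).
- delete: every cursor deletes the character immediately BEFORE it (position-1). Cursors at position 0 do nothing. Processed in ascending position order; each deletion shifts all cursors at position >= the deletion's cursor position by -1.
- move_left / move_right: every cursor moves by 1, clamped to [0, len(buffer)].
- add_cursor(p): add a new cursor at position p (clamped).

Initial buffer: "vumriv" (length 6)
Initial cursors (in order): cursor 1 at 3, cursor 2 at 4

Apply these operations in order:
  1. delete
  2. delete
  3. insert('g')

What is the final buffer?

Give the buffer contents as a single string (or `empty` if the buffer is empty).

Answer: ggiv

Derivation:
After op 1 (delete): buffer="vuiv" (len 4), cursors c1@2 c2@2, authorship ....
After op 2 (delete): buffer="iv" (len 2), cursors c1@0 c2@0, authorship ..
After op 3 (insert('g')): buffer="ggiv" (len 4), cursors c1@2 c2@2, authorship 12..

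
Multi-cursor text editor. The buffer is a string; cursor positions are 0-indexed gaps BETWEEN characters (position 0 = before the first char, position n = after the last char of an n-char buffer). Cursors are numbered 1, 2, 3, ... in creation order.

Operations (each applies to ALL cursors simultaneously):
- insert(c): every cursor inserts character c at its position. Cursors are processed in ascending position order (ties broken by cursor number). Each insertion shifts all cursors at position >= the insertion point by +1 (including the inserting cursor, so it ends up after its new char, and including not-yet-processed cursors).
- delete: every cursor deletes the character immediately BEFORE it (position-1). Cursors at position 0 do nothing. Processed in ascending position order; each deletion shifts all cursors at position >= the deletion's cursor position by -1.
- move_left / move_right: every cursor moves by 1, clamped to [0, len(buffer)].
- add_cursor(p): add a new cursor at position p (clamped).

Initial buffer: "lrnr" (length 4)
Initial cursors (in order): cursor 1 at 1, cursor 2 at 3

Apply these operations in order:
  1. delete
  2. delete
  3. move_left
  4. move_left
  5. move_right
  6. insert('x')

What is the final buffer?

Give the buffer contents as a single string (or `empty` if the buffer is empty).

After op 1 (delete): buffer="rr" (len 2), cursors c1@0 c2@1, authorship ..
After op 2 (delete): buffer="r" (len 1), cursors c1@0 c2@0, authorship .
After op 3 (move_left): buffer="r" (len 1), cursors c1@0 c2@0, authorship .
After op 4 (move_left): buffer="r" (len 1), cursors c1@0 c2@0, authorship .
After op 5 (move_right): buffer="r" (len 1), cursors c1@1 c2@1, authorship .
After op 6 (insert('x')): buffer="rxx" (len 3), cursors c1@3 c2@3, authorship .12

Answer: rxx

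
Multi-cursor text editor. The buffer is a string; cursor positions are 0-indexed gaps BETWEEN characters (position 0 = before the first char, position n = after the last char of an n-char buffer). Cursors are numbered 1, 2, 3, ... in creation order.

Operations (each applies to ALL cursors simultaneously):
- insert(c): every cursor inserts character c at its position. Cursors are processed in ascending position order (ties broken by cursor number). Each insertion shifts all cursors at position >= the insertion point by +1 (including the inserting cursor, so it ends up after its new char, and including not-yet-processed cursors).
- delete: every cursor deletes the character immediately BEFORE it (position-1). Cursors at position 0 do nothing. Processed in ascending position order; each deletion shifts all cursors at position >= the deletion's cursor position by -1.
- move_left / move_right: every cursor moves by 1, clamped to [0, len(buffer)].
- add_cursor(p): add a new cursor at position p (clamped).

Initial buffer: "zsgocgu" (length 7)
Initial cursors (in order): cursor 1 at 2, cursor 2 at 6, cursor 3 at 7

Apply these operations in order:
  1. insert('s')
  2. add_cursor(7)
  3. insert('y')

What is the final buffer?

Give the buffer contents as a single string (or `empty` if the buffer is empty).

Answer: zssygocgysyusy

Derivation:
After op 1 (insert('s')): buffer="zssgocgsus" (len 10), cursors c1@3 c2@8 c3@10, authorship ..1....2.3
After op 2 (add_cursor(7)): buffer="zssgocgsus" (len 10), cursors c1@3 c4@7 c2@8 c3@10, authorship ..1....2.3
After op 3 (insert('y')): buffer="zssygocgysyusy" (len 14), cursors c1@4 c4@9 c2@11 c3@14, authorship ..11....422.33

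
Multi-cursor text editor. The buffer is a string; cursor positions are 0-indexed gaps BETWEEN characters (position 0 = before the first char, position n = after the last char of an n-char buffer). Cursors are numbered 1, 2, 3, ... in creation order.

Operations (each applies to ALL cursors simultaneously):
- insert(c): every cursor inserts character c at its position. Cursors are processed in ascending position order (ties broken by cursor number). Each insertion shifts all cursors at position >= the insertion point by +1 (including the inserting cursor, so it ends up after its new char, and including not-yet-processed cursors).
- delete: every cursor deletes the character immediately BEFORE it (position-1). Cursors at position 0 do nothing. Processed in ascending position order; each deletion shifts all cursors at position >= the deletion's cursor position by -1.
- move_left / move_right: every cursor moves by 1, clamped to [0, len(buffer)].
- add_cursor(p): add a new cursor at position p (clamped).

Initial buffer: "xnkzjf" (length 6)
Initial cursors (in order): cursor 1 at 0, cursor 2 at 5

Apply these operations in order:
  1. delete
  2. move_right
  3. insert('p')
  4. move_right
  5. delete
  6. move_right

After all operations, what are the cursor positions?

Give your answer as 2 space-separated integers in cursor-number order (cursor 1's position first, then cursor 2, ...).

After op 1 (delete): buffer="xnkzf" (len 5), cursors c1@0 c2@4, authorship .....
After op 2 (move_right): buffer="xnkzf" (len 5), cursors c1@1 c2@5, authorship .....
After op 3 (insert('p')): buffer="xpnkzfp" (len 7), cursors c1@2 c2@7, authorship .1....2
After op 4 (move_right): buffer="xpnkzfp" (len 7), cursors c1@3 c2@7, authorship .1....2
After op 5 (delete): buffer="xpkzf" (len 5), cursors c1@2 c2@5, authorship .1...
After op 6 (move_right): buffer="xpkzf" (len 5), cursors c1@3 c2@5, authorship .1...

Answer: 3 5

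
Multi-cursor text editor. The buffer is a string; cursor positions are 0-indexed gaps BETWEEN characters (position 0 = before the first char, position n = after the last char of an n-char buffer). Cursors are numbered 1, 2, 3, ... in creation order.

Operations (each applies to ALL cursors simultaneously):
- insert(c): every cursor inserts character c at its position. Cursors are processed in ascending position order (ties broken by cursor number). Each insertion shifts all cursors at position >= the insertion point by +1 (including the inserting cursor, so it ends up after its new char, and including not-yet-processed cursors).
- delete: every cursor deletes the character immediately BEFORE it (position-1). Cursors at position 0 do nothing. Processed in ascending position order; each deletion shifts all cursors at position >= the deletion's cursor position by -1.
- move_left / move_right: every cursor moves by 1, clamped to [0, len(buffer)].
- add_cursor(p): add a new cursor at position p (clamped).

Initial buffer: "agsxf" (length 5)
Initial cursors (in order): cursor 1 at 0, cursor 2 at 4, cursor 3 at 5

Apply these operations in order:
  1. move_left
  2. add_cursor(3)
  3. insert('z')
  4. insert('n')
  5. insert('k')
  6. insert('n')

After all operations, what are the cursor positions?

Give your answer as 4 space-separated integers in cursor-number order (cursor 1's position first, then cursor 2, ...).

Answer: 4 15 20 15

Derivation:
After op 1 (move_left): buffer="agsxf" (len 5), cursors c1@0 c2@3 c3@4, authorship .....
After op 2 (add_cursor(3)): buffer="agsxf" (len 5), cursors c1@0 c2@3 c4@3 c3@4, authorship .....
After op 3 (insert('z')): buffer="zagszzxzf" (len 9), cursors c1@1 c2@6 c4@6 c3@8, authorship 1...24.3.
After op 4 (insert('n')): buffer="znagszznnxznf" (len 13), cursors c1@2 c2@9 c4@9 c3@12, authorship 11...2424.33.
After op 5 (insert('k')): buffer="znkagszznnkkxznkf" (len 17), cursors c1@3 c2@12 c4@12 c3@16, authorship 111...242424.333.
After op 6 (insert('n')): buffer="znknagszznnkknnxznknf" (len 21), cursors c1@4 c2@15 c4@15 c3@20, authorship 1111...24242424.3333.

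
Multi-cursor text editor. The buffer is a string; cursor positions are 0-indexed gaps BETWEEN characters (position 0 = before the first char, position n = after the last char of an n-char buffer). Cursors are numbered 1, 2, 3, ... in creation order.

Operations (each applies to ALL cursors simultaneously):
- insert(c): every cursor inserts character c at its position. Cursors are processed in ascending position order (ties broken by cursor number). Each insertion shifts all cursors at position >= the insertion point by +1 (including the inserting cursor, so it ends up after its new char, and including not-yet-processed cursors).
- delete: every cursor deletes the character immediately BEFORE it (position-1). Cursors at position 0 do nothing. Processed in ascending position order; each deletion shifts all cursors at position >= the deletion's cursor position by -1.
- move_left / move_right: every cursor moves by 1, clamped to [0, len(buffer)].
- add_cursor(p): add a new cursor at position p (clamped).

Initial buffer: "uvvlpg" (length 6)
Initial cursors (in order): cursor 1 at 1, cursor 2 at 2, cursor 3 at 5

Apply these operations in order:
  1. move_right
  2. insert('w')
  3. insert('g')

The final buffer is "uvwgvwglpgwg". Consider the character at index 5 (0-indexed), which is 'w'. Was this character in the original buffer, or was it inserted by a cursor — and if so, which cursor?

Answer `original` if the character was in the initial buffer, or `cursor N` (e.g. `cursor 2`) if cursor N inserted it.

Answer: cursor 2

Derivation:
After op 1 (move_right): buffer="uvvlpg" (len 6), cursors c1@2 c2@3 c3@6, authorship ......
After op 2 (insert('w')): buffer="uvwvwlpgw" (len 9), cursors c1@3 c2@5 c3@9, authorship ..1.2...3
After op 3 (insert('g')): buffer="uvwgvwglpgwg" (len 12), cursors c1@4 c2@7 c3@12, authorship ..11.22...33
Authorship (.=original, N=cursor N): . . 1 1 . 2 2 . . . 3 3
Index 5: author = 2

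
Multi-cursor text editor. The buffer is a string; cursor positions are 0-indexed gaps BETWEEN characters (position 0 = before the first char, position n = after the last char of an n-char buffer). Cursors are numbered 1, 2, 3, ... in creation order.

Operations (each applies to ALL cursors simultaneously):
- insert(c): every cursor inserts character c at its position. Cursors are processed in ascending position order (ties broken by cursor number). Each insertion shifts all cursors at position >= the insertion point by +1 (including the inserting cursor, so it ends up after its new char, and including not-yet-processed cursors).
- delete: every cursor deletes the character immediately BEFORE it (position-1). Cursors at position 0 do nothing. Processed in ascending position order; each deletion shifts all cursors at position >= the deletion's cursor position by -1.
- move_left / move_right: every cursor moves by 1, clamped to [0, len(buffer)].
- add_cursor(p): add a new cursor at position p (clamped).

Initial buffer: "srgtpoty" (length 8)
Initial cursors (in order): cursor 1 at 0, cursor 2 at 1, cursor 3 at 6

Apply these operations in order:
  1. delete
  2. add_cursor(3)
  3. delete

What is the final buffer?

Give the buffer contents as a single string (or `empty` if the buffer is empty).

Answer: rgty

Derivation:
After op 1 (delete): buffer="rgtpty" (len 6), cursors c1@0 c2@0 c3@4, authorship ......
After op 2 (add_cursor(3)): buffer="rgtpty" (len 6), cursors c1@0 c2@0 c4@3 c3@4, authorship ......
After op 3 (delete): buffer="rgty" (len 4), cursors c1@0 c2@0 c3@2 c4@2, authorship ....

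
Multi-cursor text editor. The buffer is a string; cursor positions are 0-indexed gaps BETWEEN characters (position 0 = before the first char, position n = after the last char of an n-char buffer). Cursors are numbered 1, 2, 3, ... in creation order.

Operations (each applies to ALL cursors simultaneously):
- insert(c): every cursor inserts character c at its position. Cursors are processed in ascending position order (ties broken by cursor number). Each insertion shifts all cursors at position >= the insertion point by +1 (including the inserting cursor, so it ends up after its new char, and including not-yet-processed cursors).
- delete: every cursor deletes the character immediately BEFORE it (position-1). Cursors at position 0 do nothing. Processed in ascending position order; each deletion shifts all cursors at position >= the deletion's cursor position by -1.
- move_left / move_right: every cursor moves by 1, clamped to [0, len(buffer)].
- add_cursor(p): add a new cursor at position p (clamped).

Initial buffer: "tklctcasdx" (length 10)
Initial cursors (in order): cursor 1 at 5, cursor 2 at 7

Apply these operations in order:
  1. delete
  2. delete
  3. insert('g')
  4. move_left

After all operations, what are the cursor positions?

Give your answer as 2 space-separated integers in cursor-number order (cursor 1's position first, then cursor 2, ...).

Answer: 4 4

Derivation:
After op 1 (delete): buffer="tklccsdx" (len 8), cursors c1@4 c2@5, authorship ........
After op 2 (delete): buffer="tklsdx" (len 6), cursors c1@3 c2@3, authorship ......
After op 3 (insert('g')): buffer="tklggsdx" (len 8), cursors c1@5 c2@5, authorship ...12...
After op 4 (move_left): buffer="tklggsdx" (len 8), cursors c1@4 c2@4, authorship ...12...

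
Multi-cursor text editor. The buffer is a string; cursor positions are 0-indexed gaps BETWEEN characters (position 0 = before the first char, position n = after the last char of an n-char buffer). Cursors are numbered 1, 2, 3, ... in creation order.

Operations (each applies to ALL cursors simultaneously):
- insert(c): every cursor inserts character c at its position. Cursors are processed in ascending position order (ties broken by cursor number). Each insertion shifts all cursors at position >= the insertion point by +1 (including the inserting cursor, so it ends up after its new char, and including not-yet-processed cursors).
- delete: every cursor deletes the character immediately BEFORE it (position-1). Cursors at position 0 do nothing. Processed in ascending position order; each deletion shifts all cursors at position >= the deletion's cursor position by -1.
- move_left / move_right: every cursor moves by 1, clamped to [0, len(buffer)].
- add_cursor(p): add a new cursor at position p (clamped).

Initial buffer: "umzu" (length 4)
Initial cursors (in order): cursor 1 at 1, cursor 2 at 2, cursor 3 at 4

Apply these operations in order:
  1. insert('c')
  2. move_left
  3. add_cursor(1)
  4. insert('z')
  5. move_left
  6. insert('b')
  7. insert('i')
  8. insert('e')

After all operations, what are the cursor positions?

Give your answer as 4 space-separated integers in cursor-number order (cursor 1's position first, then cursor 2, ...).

Answer: 8 14 21 8

Derivation:
After op 1 (insert('c')): buffer="ucmczuc" (len 7), cursors c1@2 c2@4 c3@7, authorship .1.2..3
After op 2 (move_left): buffer="ucmczuc" (len 7), cursors c1@1 c2@3 c3@6, authorship .1.2..3
After op 3 (add_cursor(1)): buffer="ucmczuc" (len 7), cursors c1@1 c4@1 c2@3 c3@6, authorship .1.2..3
After op 4 (insert('z')): buffer="uzzcmzczuzc" (len 11), cursors c1@3 c4@3 c2@6 c3@10, authorship .141.22..33
After op 5 (move_left): buffer="uzzcmzczuzc" (len 11), cursors c1@2 c4@2 c2@5 c3@9, authorship .141.22..33
After op 6 (insert('b')): buffer="uzbbzcmbzczubzc" (len 15), cursors c1@4 c4@4 c2@8 c3@13, authorship .11441.222..333
After op 7 (insert('i')): buffer="uzbbiizcmbizczubizc" (len 19), cursors c1@6 c4@6 c2@11 c3@17, authorship .1141441.2222..3333
After op 8 (insert('e')): buffer="uzbbiieezcmbiezczubiezc" (len 23), cursors c1@8 c4@8 c2@14 c3@21, authorship .114141441.22222..33333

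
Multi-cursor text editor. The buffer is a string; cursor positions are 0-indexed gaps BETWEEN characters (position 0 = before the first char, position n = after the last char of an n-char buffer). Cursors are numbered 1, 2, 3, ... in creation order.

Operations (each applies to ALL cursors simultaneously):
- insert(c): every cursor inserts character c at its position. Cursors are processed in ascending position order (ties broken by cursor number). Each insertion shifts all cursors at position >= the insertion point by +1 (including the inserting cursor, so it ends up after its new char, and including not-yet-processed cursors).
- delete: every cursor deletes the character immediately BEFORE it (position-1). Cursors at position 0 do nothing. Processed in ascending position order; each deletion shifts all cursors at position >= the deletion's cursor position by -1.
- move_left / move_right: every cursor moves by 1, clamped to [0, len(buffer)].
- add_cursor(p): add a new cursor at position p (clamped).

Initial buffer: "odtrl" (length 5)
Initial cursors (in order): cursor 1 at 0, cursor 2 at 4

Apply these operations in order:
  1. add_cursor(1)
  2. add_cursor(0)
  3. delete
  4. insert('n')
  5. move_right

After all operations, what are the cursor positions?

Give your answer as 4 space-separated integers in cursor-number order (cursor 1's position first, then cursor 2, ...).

After op 1 (add_cursor(1)): buffer="odtrl" (len 5), cursors c1@0 c3@1 c2@4, authorship .....
After op 2 (add_cursor(0)): buffer="odtrl" (len 5), cursors c1@0 c4@0 c3@1 c2@4, authorship .....
After op 3 (delete): buffer="dtl" (len 3), cursors c1@0 c3@0 c4@0 c2@2, authorship ...
After op 4 (insert('n')): buffer="nnndtnl" (len 7), cursors c1@3 c3@3 c4@3 c2@6, authorship 134..2.
After op 5 (move_right): buffer="nnndtnl" (len 7), cursors c1@4 c3@4 c4@4 c2@7, authorship 134..2.

Answer: 4 7 4 4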